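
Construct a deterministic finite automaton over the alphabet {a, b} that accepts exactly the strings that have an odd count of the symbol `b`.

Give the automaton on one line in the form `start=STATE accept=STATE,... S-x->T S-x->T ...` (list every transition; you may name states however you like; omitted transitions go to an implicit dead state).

Keep the running count of `b`s modulo 2: each `b` advances along the cycle q0 → q1 → q0 while other symbols loop. Accept at q1.
2 states suffice.
        a   b  
>  q0   q0  q1 
 * q1   q1  q0 
(> = start, * = accepting)

start=q0 accept=q1 q0-a->q0 q0-b->q1 q1-a->q1 q1-b->q0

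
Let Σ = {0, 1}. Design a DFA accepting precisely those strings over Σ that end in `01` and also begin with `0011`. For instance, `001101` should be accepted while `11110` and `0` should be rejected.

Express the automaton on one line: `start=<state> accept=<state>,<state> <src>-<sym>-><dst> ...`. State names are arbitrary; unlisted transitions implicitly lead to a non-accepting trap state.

start=q0 accept=q9 q0-0->q1 q0-1->q2 q1-0->q3 q1-1->q4 q2-0->q5 q2-1->q2 q3-0->q5 q3-1->q6 q4-0->q5 q4-1->q2 q5-0->q5 q5-1->q4 q6-0->q5 q6-1->q7 q7-0->q8 q7-1->q7 q8-0->q8 q8-1->q9 q9-0->q8 q9-1->q7

Handle the two conditions separately and then intersect. The first has 3 states tracking how much of the suffix `01` has currently been matched; the second has 6 states tracking whether the input so far still matches the prefix `0011`. A product state is a pair (one from each), accepting exactly when both do.
        0   1  
>  q0   q1  q2 
   q1   q3  q4 
   q2   q5  q2 
   q3   q5  q6 
   q4   q5  q2 
   q5   q5  q4 
   q6   q5  q7 
   q7   q8  q7 
   q8   q8  q9 
 * q9   q8  q7 
(> = start, * = accepting)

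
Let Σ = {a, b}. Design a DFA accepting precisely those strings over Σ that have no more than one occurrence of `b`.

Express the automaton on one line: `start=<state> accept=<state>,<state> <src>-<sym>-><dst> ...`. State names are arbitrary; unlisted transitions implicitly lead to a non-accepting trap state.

start=q0 accept=q0,q1 q0-a->q0 q0-b->q1 q1-a->q1 q1-b->q2 q2-a->q2 q2-b->q2

Only the number of `b`s matters, and only up to 2. Make a chain q0 → q1 → q2 advanced by each `b` (with q2 absorbing); every other symbol self-loops. The accepting set is {q0, q1}.
3 states suffice.
        a   b  
>* q0   q0  q1 
 * q1   q1  q2 
   q2   q2  q2 
(> = start, * = accepting)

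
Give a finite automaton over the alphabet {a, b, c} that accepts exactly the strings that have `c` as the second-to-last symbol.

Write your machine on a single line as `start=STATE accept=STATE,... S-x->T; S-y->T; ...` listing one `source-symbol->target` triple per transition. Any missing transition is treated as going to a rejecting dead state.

Because acceptance depends on a position counted from the end, the machine has to buffer the most recent 2 symbols. Make each state the string of the last up-to-2 symbols read; on input `x` shift the window left and append `x`. Accept when the buffered window has length 2 and begins with `c`.
13 states suffice.
          a    b    c  
>  s0     s1   s2   s3 
   s1     s4   s5   s6 
   s2     s7   s8   s9 
   s3    s10  s11  s12 
   s4     s4   s5   s6 
   s5     s7   s8   s9 
   s6    s10  s11  s12 
   s7     s4   s5   s6 
   s8     s7   s8   s9 
   s9    s10  s11  s12 
 * s10    s4   s5   s6 
 * s11    s7   s8   s9 
 * s12   s10  s11  s12 
(> = start, * = accepting)

start=s0; accept=s10,s11,s12; s0-a->s1; s0-b->s2; s0-c->s3; s1-a->s4; s1-b->s5; s1-c->s6; s2-a->s7; s2-b->s8; s2-c->s9; s3-a->s10; s3-b->s11; s3-c->s12; s4-a->s4; s4-b->s5; s4-c->s6; s5-a->s7; s5-b->s8; s5-c->s9; s6-a->s10; s6-b->s11; s6-c->s12; s7-a->s4; s7-b->s5; s7-c->s6; s8-a->s7; s8-b->s8; s8-c->s9; s9-a->s10; s9-b->s11; s9-c->s12; s10-a->s4; s10-b->s5; s10-c->s6; s11-a->s7; s11-b->s8; s11-c->s9; s12-a->s10; s12-b->s11; s12-c->s12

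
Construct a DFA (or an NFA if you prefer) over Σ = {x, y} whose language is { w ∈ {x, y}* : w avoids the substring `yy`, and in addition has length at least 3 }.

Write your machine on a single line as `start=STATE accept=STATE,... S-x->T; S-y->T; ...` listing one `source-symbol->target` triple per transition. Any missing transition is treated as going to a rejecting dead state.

Handle the two conditions separately and then intersect. The first has 3 states tracking partial matches of the forbidden pattern `yy`; the second has 5 states tracking the input length, saturating at 4. A product state is a pair (one from each), accepting exactly when both do.
12 states suffice.
       x  y 
>  A   B  C 
   B   D  E 
   C   D  F 
   D   G  H 
   E   G  I 
   F   I  I 
 * G   J  K 
 * H   J  L 
   I   L  L 
 * J   J  K 
 * K   J  L 
   L   L  L 
(> = start, * = accepting)

start=A; accept=G,H,J,K; A-x->B; A-y->C; B-x->D; B-y->E; C-x->D; C-y->F; D-x->G; D-y->H; E-x->G; E-y->I; F-x->I; F-y->I; G-x->J; G-y->K; H-x->J; H-y->L; I-x->L; I-y->L; J-x->J; J-y->K; K-x->J; K-y->L; L-x->L; L-y->L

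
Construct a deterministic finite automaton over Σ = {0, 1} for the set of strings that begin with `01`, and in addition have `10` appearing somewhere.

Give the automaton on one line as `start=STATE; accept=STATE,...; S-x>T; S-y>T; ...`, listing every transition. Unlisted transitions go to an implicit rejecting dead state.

start=A; accept=E; A-0>B; A-1>C; B-0>C; B-1>D; C-0>C; C-1>C; D-0>E; D-1>D; E-0>E; E-1>E

Run two small machines in parallel and take their product. The first has 4 states tracking whether the input so far still matches the prefix `01`; the second has 3 states tracking whether and how much of `10` has been seen. A product state is a pair (one from each), accepting exactly when both do. After merging equivalent states the machine shrinks.
5 states suffice.
       0  1 
>  A   B  C 
   B   C  D 
   C   C  C 
   D   E  D 
 * E   E  E 
(> = start, * = accepting)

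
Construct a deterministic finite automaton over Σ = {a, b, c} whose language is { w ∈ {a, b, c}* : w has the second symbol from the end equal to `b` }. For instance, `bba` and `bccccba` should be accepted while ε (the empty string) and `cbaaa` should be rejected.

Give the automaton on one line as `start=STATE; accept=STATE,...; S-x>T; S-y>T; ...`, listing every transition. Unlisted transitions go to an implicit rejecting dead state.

start=S0; accept=S7,S8,S9; S0-a>S1; S0-b>S2; S0-c>S3; S1-a>S4; S1-b>S5; S1-c>S6; S2-a>S7; S2-b>S8; S2-c>S9; S3-a>S10; S3-b>S11; S3-c>S12; S4-a>S4; S4-b>S5; S4-c>S6; S5-a>S7; S5-b>S8; S5-c>S9; S6-a>S10; S6-b>S11; S6-c>S12; S7-a>S4; S7-b>S5; S7-c>S6; S8-a>S7; S8-b>S8; S8-c>S9; S9-a>S10; S9-b>S11; S9-c>S12; S10-a>S4; S10-b>S5; S10-c>S6; S11-a>S7; S11-b>S8; S11-c>S9; S12-a>S10; S12-b>S11; S12-c>S12

Because acceptance depends on a position counted from the end, the machine has to buffer the most recent 2 symbols. Make each state the string of the last up-to-2 symbols read; on input `x` shift the window left and append `x`. Accept when the buffered window has length 2 and begins with `b`.
          a    b    c  
>  S0     S1   S2   S3 
   S1     S4   S5   S6 
   S2     S7   S8   S9 
   S3    S10  S11  S12 
   S4     S4   S5   S6 
   S5     S7   S8   S9 
   S6    S10  S11  S12 
 * S7     S4   S5   S6 
 * S8     S7   S8   S9 
 * S9    S10  S11  S12 
   S10    S4   S5   S6 
   S11    S7   S8   S9 
   S12   S10  S11  S12 
(> = start, * = accepting)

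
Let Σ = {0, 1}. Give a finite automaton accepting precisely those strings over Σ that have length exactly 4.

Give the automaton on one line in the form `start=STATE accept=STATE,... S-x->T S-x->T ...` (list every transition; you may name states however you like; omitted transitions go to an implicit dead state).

Count input length up to 5: every symbol moves from q0 toward q5, which means 'more than 4' and absorbs. Accept from {q4}.
6 states suffice.
        0   1  
>  q0   q1  q1 
   q1   q2  q2 
   q2   q3  q3 
   q3   q4  q4 
 * q4   q5  q5 
   q5   q5  q5 
(> = start, * = accepting)

start=q0 accept=q4 q0-0->q1 q0-1->q1 q1-0->q2 q1-1->q2 q2-0->q3 q2-1->q3 q3-0->q4 q3-1->q4 q4-0->q5 q4-1->q5 q5-0->q5 q5-1->q5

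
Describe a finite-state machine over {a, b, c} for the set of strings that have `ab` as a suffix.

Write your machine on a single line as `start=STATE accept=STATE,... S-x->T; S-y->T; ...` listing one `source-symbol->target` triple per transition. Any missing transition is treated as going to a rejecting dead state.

Remember how much of `ab` the current input suffix matches. State q0 means no match yet; q1 means the last symbol is `a`; q2 means the last 2 symbols are `ab`. Only q2 accepts. On a mismatch, fall back to the longest proper suffix that is still a prefix of `ab`.
3 states suffice.
        a   b   c  
>  q0   q1  q0  q0 
   q1   q1  q2  q0 
 * q2   q1  q0  q0 
(> = start, * = accepting)

start=q0; accept=q2; q0-a->q1; q0-b->q0; q0-c->q0; q1-a->q1; q1-b->q2; q1-c->q0; q2-a->q1; q2-b->q0; q2-c->q0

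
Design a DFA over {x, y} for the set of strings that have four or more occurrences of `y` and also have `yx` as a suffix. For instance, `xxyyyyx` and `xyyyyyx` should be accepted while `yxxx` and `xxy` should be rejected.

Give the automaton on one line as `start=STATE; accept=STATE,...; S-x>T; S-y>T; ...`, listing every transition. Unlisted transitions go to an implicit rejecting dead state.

Build one automaton per condition and run them in lockstep. One (6 states) tracks the count of `y`s, saturating at 5; the other (3 states) tracks how much of the suffix `yx` has currently been matched. Each combined state is a pair, one component from each; accept when both components accept.
16 states suffice.
          x    y  
>  q0     q0   q1 
   q1     q2   q3 
   q2     q4   q3 
   q3     q5   q6 
   q4     q4   q3 
   q5     q7   q6 
   q6     q8   q9 
   q7     q7   q6 
   q8    q10   q9 
   q9    q11  q12 
   q10   q10   q9 
 * q11   q13  q12 
   q12   q14  q12 
   q13   q13  q12 
 * q14   q15  q12 
   q15   q15  q12 
(> = start, * = accepting)

start=q0; accept=q11,q14; q0-x>q0; q0-y>q1; q1-x>q2; q1-y>q3; q2-x>q4; q2-y>q3; q3-x>q5; q3-y>q6; q4-x>q4; q4-y>q3; q5-x>q7; q5-y>q6; q6-x>q8; q6-y>q9; q7-x>q7; q7-y>q6; q8-x>q10; q8-y>q9; q9-x>q11; q9-y>q12; q10-x>q10; q10-y>q9; q11-x>q13; q11-y>q12; q12-x>q14; q12-y>q12; q13-x>q13; q13-y>q12; q14-x>q15; q14-y>q12; q15-x>q15; q15-y>q12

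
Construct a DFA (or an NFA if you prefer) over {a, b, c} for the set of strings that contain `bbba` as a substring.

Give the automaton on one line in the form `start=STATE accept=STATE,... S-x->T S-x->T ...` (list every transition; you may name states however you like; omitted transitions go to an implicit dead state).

States q0..q3 record the length of the longest prefix of `bbba` that matches the current input suffix. Reaching q4 means `bbba` has been seen, and we stay there forever. Accept from q4.
With 5 states:
        a   b   c  
>  q0   q0  q1  q0 
   q1   q0  q2  q0 
   q2   q0  q3  q0 
   q3   q4  q3  q0 
 * q4   q4  q4  q4 
(> = start, * = accepting)

start=q0 accept=q4 q0-a->q0 q0-b->q1 q0-c->q0 q1-a->q0 q1-b->q2 q1-c->q0 q2-a->q0 q2-b->q3 q2-c->q0 q3-a->q4 q3-b->q3 q3-c->q0 q4-a->q4 q4-b->q4 q4-c->q4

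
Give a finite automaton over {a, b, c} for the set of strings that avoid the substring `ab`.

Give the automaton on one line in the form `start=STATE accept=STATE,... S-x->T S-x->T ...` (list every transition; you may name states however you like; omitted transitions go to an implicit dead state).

start=q0 accept=q0,q1 q0-a->q1 q0-b->q0 q0-c->q0 q1-a->q1 q1-b->q2 q1-c->q0 q2-a->q2 q2-b->q2 q2-c->q2

This is the complement of 'contains `ab`'. Use the same substring-matching states — q0 through q2 holding how much of `ab` has just been matched — but flip the accepting set: everything except the trap q2 accepts.
        a   b   c  
>* q0   q1  q0  q0 
 * q1   q1  q2  q0 
   q2   q2  q2  q2 
(> = start, * = accepting)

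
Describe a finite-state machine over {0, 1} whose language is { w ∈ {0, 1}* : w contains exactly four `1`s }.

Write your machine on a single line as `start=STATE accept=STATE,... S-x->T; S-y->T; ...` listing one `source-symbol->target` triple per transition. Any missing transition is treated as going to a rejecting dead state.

Count `1`s, saturating at 5: states q0 through q4 mean 0 through 4 `1`s seen; q5 means more than 4. Each `1` increments (capped at q5); other symbols loop. Accept from {q4}.
6 states suffice.
        0   1  
>  q0   q0  q1 
   q1   q1  q2 
   q2   q2  q3 
   q3   q3  q4 
 * q4   q4  q5 
   q5   q5  q5 
(> = start, * = accepting)

start=q0; accept=q4; q0-0->q0; q0-1->q1; q1-0->q1; q1-1->q2; q2-0->q2; q2-1->q3; q3-0->q3; q3-1->q4; q4-0->q4; q4-1->q5; q5-0->q5; q5-1->q5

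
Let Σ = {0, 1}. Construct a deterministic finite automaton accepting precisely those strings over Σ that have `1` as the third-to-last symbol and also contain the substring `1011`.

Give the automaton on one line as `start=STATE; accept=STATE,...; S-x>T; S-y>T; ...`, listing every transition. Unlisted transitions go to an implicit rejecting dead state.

start=S0; accept=S5,S6,S7,S8; S0-0>S0; S0-1>S1; S1-0>S2; S1-1>S1; S2-0>S0; S2-1>S3; S3-0>S2; S3-1>S4; S4-0>S5; S4-1>S6; S5-0>S7; S5-1>S8; S6-0>S5; S6-1>S6; S7-0>S9; S7-1>S10; S8-0>S11; S8-1>S4; S9-0>S9; S9-1>S10; S10-0>S11; S10-1>S4; S11-0>S7; S11-1>S8

Handle the two conditions separately and then intersect. One (15 states) tracks the last 3 symbols read; the other (5 states) tracks whether and how much of `1011` has been seen. Each combined state is a pair, one component from each; accept when both components accept. Equivalent product states are then merged.
12 states suffice.
          0    1  
>  S0     S0   S1 
   S1     S2   S1 
   S2     S0   S3 
   S3     S2   S4 
   S4     S5   S6 
 * S5     S7   S8 
 * S6     S5   S6 
 * S7     S9  S10 
 * S8    S11   S4 
   S9     S9  S10 
   S10   S11   S4 
   S11    S7   S8 
(> = start, * = accepting)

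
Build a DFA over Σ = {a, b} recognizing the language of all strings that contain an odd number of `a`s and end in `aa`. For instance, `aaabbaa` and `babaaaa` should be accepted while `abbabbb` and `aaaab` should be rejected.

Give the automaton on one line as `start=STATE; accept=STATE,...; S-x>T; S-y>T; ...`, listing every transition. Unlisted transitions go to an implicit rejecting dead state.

start=S0; accept=S3; S0-a>S1; S0-b>S0; S1-a>S2; S1-b>S1; S2-a>S3; S2-b>S0; S3-a>S2; S3-b>S1

Build one automaton per condition and run them in lockstep. The first has 2 states tracking the count of `a`s modulo 2; the second has 3 states tracking how much of the suffix `aa` has currently been matched. A product state is a pair (one from each), accepting exactly when both do. After merging equivalent states the machine shrinks.
4 states suffice.
        a   b  
>  S0   S1  S0 
   S1   S2  S1 
   S2   S3  S0 
 * S3   S2  S1 
(> = start, * = accepting)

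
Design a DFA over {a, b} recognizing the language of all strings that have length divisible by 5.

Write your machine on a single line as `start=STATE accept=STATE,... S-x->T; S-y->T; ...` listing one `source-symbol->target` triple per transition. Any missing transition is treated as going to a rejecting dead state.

Only the length mod 5 matters, so use a 5-cycle: from any state, every input symbol moves to the next state, wrapping s4 back to s0. Mark s0 accepting.
        a   b  
>* s0   s1  s1 
   s1   s2  s2 
   s2   s3  s3 
   s3   s4  s4 
   s4   s0  s0 
(> = start, * = accepting)

start=s0; accept=s0; s0-a->s1; s0-b->s1; s1-a->s2; s1-b->s2; s2-a->s3; s2-b->s3; s3-a->s4; s3-b->s4; s4-a->s0; s4-b->s0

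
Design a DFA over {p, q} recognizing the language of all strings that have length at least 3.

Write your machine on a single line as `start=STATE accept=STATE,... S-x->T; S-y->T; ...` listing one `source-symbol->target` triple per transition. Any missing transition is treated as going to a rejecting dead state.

start=s0; accept=s3,s4; s0-p->s1; s0-q->s1; s1-p->s2; s1-q->s2; s2-p->s3; s2-q->s3; s3-p->s4; s3-q->s4; s4-p->s4; s4-q->s4

Count input length up to 4: every symbol moves from s0 toward s4, which means 'more than 3' and absorbs. Accept from {s3, s4}.
A 5-state machine:
        p   q  
>  s0   s1  s1 
   s1   s2  s2 
   s2   s3  s3 
 * s3   s4  s4 
 * s4   s4  s4 
(> = start, * = accepting)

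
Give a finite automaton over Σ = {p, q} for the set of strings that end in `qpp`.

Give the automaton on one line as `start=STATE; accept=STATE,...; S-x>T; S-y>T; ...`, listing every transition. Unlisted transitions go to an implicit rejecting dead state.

start=A; accept=D; A-p>A; A-q>B; B-p>C; B-q>B; C-p>D; C-q>B; D-p>A; D-q>B

Let each state record the length of the longest suffix of the input read so far that is also a prefix of `qpp`. B means the last symbol is `q`; C means the last 2 symbols are `qp`; D means the last 3 symbols are `qpp`. Accept only at D, where the string currently ends in `qpp`.
A 4-state machine:
       p  q 
>  A   A  B 
   B   C  B 
   C   D  B 
 * D   A  B 
(> = start, * = accepting)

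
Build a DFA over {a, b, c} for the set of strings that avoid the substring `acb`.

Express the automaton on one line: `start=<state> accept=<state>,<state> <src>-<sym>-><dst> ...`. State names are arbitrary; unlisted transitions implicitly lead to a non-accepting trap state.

start=S0 accept=S0,S1,S2 S0-a->S1 S0-b->S0 S0-c->S0 S1-a->S1 S1-b->S0 S1-c->S2 S2-a->S1 S2-b->S3 S2-c->S0 S3-a->S3 S3-b->S3 S3-c->S3

This is the complement of 'contains `acb`'. Use the same substring-matching states — S0 through S3 holding how much of `acb` has just been matched — but flip the accepting set: everything except the trap S3 accepts.
A 4-state machine:
        a   b   c  
>* S0   S1  S0  S0 
 * S1   S1  S0  S2 
 * S2   S1  S3  S0 
   S3   S3  S3  S3 
(> = start, * = accepting)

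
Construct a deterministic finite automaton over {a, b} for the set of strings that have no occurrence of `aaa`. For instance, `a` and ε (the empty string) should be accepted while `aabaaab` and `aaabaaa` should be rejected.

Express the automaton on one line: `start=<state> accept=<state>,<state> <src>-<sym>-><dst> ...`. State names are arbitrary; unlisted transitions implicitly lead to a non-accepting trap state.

start=S0 accept=S0,S1,S2 S0-a->S1 S0-b->S0 S1-a->S2 S1-b->S0 S2-a->S3 S2-b->S0 S3-a->S3 S3-b->S3

This is the complement of 'contains `aaa`'. Use the same substring-matching states — S0 through S3 holding how much of `aaa` has just been matched — but flip the accepting set: everything except the trap S3 accepts.
With 4 states:
        a   b  
>* S0   S1  S0 
 * S1   S2  S0 
 * S2   S3  S0 
   S3   S3  S3 
(> = start, * = accepting)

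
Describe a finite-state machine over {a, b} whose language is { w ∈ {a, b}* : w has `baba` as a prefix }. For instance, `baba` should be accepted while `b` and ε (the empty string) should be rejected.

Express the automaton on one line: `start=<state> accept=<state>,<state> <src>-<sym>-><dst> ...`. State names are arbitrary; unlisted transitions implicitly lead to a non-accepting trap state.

Walk along `baba` while the input agrees: from s0 take `b` to s1, and so on. Any deviation drops to the rejecting sink s5. Once s4 is reached the prefix is confirmed and every continuation is accepted.
With 6 states:
        a   b  
>  s0   s5  s1 
   s1   s2  s5 
   s2   s5  s3 
   s3   s4  s5 
 * s4   s4  s4 
   s5   s5  s5 
(> = start, * = accepting)

start=s0 accept=s4 s0-a->s5 s0-b->s1 s1-a->s2 s1-b->s5 s2-a->s5 s2-b->s3 s3-a->s4 s3-b->s5 s4-a->s4 s4-b->s4 s5-a->s5 s5-b->s5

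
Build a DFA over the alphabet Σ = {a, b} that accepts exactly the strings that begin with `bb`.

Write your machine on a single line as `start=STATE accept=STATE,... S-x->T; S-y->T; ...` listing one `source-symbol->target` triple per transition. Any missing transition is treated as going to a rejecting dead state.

Walk along `bb` while the input agrees: from q0 take `b` to q1, and so on. Any deviation drops to the rejecting sink q3. Once q2 is reached the prefix is confirmed and every continuation is accepted.
A 4-state machine:
        a   b  
>  q0   q3  q1 
   q1   q3  q2 
 * q2   q2  q2 
   q3   q3  q3 
(> = start, * = accepting)

start=q0; accept=q2; q0-a->q3; q0-b->q1; q1-a->q3; q1-b->q2; q2-a->q2; q2-b->q2; q3-a->q3; q3-b->q3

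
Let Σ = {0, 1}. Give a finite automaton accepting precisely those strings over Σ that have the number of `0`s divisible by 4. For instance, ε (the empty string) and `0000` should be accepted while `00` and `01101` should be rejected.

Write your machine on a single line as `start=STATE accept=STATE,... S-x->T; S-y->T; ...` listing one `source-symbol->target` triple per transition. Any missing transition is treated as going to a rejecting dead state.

start=q0; accept=q0; q0-0->q1; q0-1->q0; q1-0->q2; q1-1->q1; q2-0->q3; q2-1->q2; q3-0->q0; q3-1->q3

Keep the running count of `0`s modulo 4: each `0` advances along the cycle q0 → q1 → q2 → q3 → q0 while other symbols loop. Accept at q0.
        0   1  
>* q0   q1  q0 
   q1   q2  q1 
   q2   q3  q2 
   q3   q0  q3 
(> = start, * = accepting)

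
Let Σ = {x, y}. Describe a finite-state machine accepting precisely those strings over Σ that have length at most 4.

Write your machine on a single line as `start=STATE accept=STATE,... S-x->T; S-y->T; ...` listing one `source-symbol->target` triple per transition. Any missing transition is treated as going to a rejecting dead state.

Count input length up to 5: every symbol moves from s0 toward s5, which means 'more than 4' and absorbs. Accept from {s0, s1, s2, s3, s4}.
        x   y  
>* s0   s1  s1 
 * s1   s2  s2 
 * s2   s3  s3 
 * s3   s4  s4 
 * s4   s5  s5 
   s5   s5  s5 
(> = start, * = accepting)

start=s0; accept=s0,s1,s2,s3,s4; s0-x->s1; s0-y->s1; s1-x->s2; s1-y->s2; s2-x->s3; s2-y->s3; s3-x->s4; s3-y->s4; s4-x->s5; s4-y->s5; s5-x->s5; s5-y->s5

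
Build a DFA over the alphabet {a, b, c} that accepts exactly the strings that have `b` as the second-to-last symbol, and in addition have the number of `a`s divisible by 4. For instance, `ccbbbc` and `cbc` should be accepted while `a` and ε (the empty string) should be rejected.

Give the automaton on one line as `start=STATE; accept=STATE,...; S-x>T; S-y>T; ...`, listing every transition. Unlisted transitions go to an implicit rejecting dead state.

Build one automaton per condition and run them in lockstep. The first has 13 states tracking the last 2 symbols read; the second has 4 states tracking the count of `a`s modulo 4. A product state is a pair (one from each), accepting exactly when both do. After merging equivalent states the machine shrinks.
With 8 states:
        a   b   c  
>  q0   q1  q2  q0 
   q1   q3  q1  q1 
   q2   q1  q4  q5 
   q3   q6  q3  q3 
 * q4   q1  q4  q5 
 * q5   q1  q2  q0 
   q6   q0  q7  q6 
   q7   q5  q7  q6 
(> = start, * = accepting)

start=q0; accept=q4,q5; q0-a>q1; q0-b>q2; q0-c>q0; q1-a>q3; q1-b>q1; q1-c>q1; q2-a>q1; q2-b>q4; q2-c>q5; q3-a>q6; q3-b>q3; q3-c>q3; q4-a>q1; q4-b>q4; q4-c>q5; q5-a>q1; q5-b>q2; q5-c>q0; q6-a>q0; q6-b>q7; q6-c>q6; q7-a>q5; q7-b>q7; q7-c>q6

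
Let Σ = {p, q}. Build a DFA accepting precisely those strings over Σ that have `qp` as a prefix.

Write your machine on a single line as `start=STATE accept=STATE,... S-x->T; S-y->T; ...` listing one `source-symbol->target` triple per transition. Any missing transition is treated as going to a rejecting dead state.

start=s0; accept=s2; s0-p->s3; s0-q->s1; s1-p->s2; s1-q->s3; s2-p->s2; s2-q->s2; s3-p->s3; s3-q->s3

Walk along `qp` while the input agrees: from s0 take `q` to s1, and so on. Any deviation drops to the rejecting sink s3. Once s2 is reached the prefix is confirmed and every continuation is accepted.
With 4 states:
        p   q  
>  s0   s3  s1 
   s1   s2  s3 
 * s2   s2  s2 
   s3   s3  s3 
(> = start, * = accepting)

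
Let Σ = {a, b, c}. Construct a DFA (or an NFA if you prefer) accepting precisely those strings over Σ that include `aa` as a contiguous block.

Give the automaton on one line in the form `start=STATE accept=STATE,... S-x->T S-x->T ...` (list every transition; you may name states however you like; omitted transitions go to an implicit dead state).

Track how much of `aa` has been matched so far: state q0 is no progress, q2 is the absorbing accept state reached once `aa` has occurred. Intermediate states record partial matches; on a mismatch, fall back to the longest reusable overlap.
        a   b   c  
>  q0   q1  q0  q0 
   q1   q2  q0  q0 
 * q2   q2  q2  q2 
(> = start, * = accepting)

start=q0 accept=q2 q0-a->q1 q0-b->q0 q0-c->q0 q1-a->q2 q1-b->q0 q1-c->q0 q2-a->q2 q2-b->q2 q2-c->q2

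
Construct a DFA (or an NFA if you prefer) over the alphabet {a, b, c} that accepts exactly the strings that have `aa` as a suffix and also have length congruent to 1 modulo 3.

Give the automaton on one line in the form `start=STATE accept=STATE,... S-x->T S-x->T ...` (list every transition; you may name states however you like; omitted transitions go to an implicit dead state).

Build one automaton per condition and run them in lockstep. The first has 3 states tracking how much of the suffix `aa` has currently been matched; the second has 3 states tracking the input length modulo 3. A product state is a pair (one from each), accepting exactly when both do. Equivalent product states are then merged.
A 5-state machine:
        a   b   c  
>  s0   s1  s1  s1 
   s1   s2  s2  s2 
   s2   s3  s0  s0 
   s3   s4  s1  s1 
 * s4   s2  s2  s2 
(> = start, * = accepting)

start=s0 accept=s4 s0-a->s1 s0-b->s1 s0-c->s1 s1-a->s2 s1-b->s2 s1-c->s2 s2-a->s3 s2-b->s0 s2-c->s0 s3-a->s4 s3-b->s1 s3-c->s1 s4-a->s2 s4-b->s2 s4-c->s2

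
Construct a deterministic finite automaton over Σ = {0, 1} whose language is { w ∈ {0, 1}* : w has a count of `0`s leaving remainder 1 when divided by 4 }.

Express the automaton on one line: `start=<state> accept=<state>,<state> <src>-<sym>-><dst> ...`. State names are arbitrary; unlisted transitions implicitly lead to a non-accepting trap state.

Keep the running count of `0`s modulo 4: each `0` advances along the cycle q0 → q1 → q2 → q3 → q0 while other symbols loop. Accept at q1.
With 4 states:
        0   1  
>  q0   q1  q0 
 * q1   q2  q1 
   q2   q3  q2 
   q3   q0  q3 
(> = start, * = accepting)

start=q0 accept=q1 q0-0->q1 q0-1->q0 q1-0->q2 q1-1->q1 q2-0->q3 q2-1->q2 q3-0->q0 q3-1->q3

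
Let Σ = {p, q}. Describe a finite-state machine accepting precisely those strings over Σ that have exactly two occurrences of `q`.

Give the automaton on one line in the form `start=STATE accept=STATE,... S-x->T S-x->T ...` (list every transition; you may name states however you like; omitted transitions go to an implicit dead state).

start=A accept=C A-p->A A-q->B B-p->B B-q->C C-p->C C-q->D D-p->D D-q->D

Only the number of `q`s matters, and only up to 3. Make a chain A → B → C → D advanced by each `q` (with D absorbing); every other symbol self-loops. The accepting set is {C}.
With 4 states:
       p  q 
>  A   A  B 
   B   B  C 
 * C   C  D 
   D   D  D 
(> = start, * = accepting)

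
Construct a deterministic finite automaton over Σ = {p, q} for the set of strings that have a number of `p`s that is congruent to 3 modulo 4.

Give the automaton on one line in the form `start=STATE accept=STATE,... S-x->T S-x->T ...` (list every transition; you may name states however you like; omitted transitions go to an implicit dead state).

start=s0 accept=s3 s0-p->s1 s0-q->s0 s1-p->s2 s1-q->s1 s2-p->s3 s2-q->s2 s3-p->s0 s3-q->s3

Keep the running count of `p`s modulo 4: each `p` advances along the cycle s0 → s1 → s2 → s3 → s0 while other symbols loop. Accept at s3.
A 4-state machine:
        p   q  
>  s0   s1  s0 
   s1   s2  s1 
   s2   s3  s2 
 * s3   s0  s3 
(> = start, * = accepting)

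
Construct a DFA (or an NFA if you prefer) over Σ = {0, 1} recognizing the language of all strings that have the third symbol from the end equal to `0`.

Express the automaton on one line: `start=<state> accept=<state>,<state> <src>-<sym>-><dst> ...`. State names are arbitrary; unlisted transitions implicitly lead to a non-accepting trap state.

start=q0 accept=q7,q8,q9,q10 q0-0->q1 q0-1->q2 q1-0->q3 q1-1->q4 q2-0->q5 q2-1->q6 q3-0->q7 q3-1->q8 q4-0->q9 q4-1->q10 q5-0->q11 q5-1->q12 q6-0->q13 q6-1->q14 q7-0->q7 q7-1->q8 q8-0->q9 q8-1->q10 q9-0->q11 q9-1->q12 q10-0->q13 q10-1->q14 q11-0->q7 q11-1->q8 q12-0->q9 q12-1->q10 q13-0->q11 q13-1->q12 q14-0->q13 q14-1->q14

Because acceptance depends on a position counted from the end, the machine has to buffer the most recent 3 symbols. Make each state the string of the last up-to-3 symbols read; on input `x` shift the window left and append `x`. Accept when the buffered window has length 3 and begins with `0`.
          0    1  
>  q0     q1   q2 
   q1     q3   q4 
   q2     q5   q6 
   q3     q7   q8 
   q4     q9  q10 
   q5    q11  q12 
   q6    q13  q14 
 * q7     q7   q8 
 * q8     q9  q10 
 * q9    q11  q12 
 * q10   q13  q14 
   q11    q7   q8 
   q12    q9  q10 
   q13   q11  q12 
   q14   q13  q14 
(> = start, * = accepting)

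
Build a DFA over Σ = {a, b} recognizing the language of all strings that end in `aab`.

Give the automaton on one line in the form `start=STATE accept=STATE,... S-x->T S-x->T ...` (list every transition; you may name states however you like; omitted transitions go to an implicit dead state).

start=S0 accept=S3 S0-a->S1 S0-b->S0 S1-a->S2 S1-b->S0 S2-a->S2 S2-b->S3 S3-a->S1 S3-b->S0

Let each state record the length of the longest suffix of the input read so far that is also a prefix of `aab`. S1 means the last symbol is `a`; S2 means the last 2 symbols are `aa`; S3 means the last 3 symbols are `aab`. Accept only at S3, where the string currently ends in `aab`.
4 states suffice.
        a   b  
>  S0   S1  S0 
   S1   S2  S0 
   S2   S2  S3 
 * S3   S1  S0 
(> = start, * = accepting)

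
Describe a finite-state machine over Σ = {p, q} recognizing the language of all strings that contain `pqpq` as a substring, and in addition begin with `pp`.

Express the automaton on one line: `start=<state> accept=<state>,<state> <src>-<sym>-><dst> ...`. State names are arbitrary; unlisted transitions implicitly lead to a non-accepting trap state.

Build one automaton per condition and run them in lockstep. The first has 5 states tracking whether and how much of `pqpq` has been seen; the second has 4 states tracking whether the input so far still matches the prefix `pp`. A product state is a pair (one from each), accepting exactly when both do. Equivalent product states are then merged.
An 8-state machine:
        p   q  
>  s0   s1  s2 
   s1   s3  s2 
   s2   s2  s2 
   s3   s3  s4 
   s4   s5  s6 
   s5   s3  s7 
   s6   s3  s6 
 * s7   s7  s7 
(> = start, * = accepting)

start=s0 accept=s7 s0-p->s1 s0-q->s2 s1-p->s3 s1-q->s2 s2-p->s2 s2-q->s2 s3-p->s3 s3-q->s4 s4-p->s5 s4-q->s6 s5-p->s3 s5-q->s7 s6-p->s3 s6-q->s6 s7-p->s7 s7-q->s7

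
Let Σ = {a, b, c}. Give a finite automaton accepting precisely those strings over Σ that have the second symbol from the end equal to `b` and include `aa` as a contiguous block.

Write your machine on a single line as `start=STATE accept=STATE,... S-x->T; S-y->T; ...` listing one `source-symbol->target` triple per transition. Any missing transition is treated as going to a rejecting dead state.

Build one automaton per condition and run them in lockstep. The first has 13 states tracking the last 2 symbols read; the second has 3 states tracking whether and how much of `aa` has been seen. A product state is a pair (one from each), accepting exactly when both do. Equivalent product states are then merged.
        a   b   c  
>  q0   q1  q0  q0 
   q1   q2  q0  q0 
   q2   q2  q3  q2 
   q3   q4  q5  q4 
 * q4   q2  q3  q2 
 * q5   q4  q5  q4 
(> = start, * = accepting)

start=q0; accept=q4,q5; q0-a->q1; q0-b->q0; q0-c->q0; q1-a->q2; q1-b->q0; q1-c->q0; q2-a->q2; q2-b->q3; q2-c->q2; q3-a->q4; q3-b->q5; q3-c->q4; q4-a->q2; q4-b->q3; q4-c->q2; q5-a->q4; q5-b->q5; q5-c->q4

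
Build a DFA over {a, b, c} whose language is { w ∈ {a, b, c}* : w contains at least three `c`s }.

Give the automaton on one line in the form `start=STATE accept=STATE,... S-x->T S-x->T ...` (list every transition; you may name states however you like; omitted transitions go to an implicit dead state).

start=q0 accept=q3,q4 q0-a->q0 q0-b->q0 q0-c->q1 q1-a->q1 q1-b->q1 q1-c->q2 q2-a->q2 q2-b->q2 q2-c->q3 q3-a->q3 q3-b->q3 q3-c->q4 q4-a->q4 q4-b->q4 q4-c->q4

Count `c`s, saturating at 4: states q0 through q3 mean 0 through 3 `c`s seen; q4 means more than 3. Each `c` increments (capped at q4); other symbols loop. Accept from {q3, q4}.
With 5 states:
        a   b   c  
>  q0   q0  q0  q1 
   q1   q1  q1  q2 
   q2   q2  q2  q3 
 * q3   q3  q3  q4 
 * q4   q4  q4  q4 
(> = start, * = accepting)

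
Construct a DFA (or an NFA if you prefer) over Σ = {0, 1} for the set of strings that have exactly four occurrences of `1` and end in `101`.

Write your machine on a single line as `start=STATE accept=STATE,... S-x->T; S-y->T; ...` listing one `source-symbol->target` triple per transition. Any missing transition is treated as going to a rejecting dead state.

start=s0; accept=s13; s0-0->s0; s0-1->s1; s1-0->s2; s1-1->s3; s2-0->s4; s2-1->s5; s3-0->s6; s3-1->s7; s4-0->s4; s4-1->s3; s5-0->s6; s5-1->s7; s6-0->s8; s6-1->s9; s7-0->s10; s7-1->s11; s8-0->s8; s8-1->s7; s9-0->s10; s9-1->s11; s10-0->s12; s10-1->s13; s11-0->s14; s11-1->s15; s12-0->s12; s12-1->s11; s13-0->s14; s13-1->s15; s14-0->s16; s14-1->s17; s15-0->s18; s15-1->s15; s16-0->s16; s16-1->s15; s17-0->s18; s17-1->s15; s18-0->s19; s18-1->s17; s19-0->s19; s19-1->s15

Run two small machines in parallel and take their product. One (6 states) tracks the count of `1`s, saturating at 5; the other (4 states) tracks how much of the suffix `101` has currently been matched. Each combined state is a pair, one component from each; accept when both components accept.
          0    1  
>  s0     s0   s1 
   s1     s2   s3 
   s2     s4   s5 
   s3     s6   s7 
   s4     s4   s3 
   s5     s6   s7 
   s6     s8   s9 
   s7    s10  s11 
   s8     s8   s7 
   s9    s10  s11 
   s10   s12  s13 
   s11   s14  s15 
   s12   s12  s11 
 * s13   s14  s15 
   s14   s16  s17 
   s15   s18  s15 
   s16   s16  s15 
   s17   s18  s15 
   s18   s19  s17 
   s19   s19  s15 
(> = start, * = accepting)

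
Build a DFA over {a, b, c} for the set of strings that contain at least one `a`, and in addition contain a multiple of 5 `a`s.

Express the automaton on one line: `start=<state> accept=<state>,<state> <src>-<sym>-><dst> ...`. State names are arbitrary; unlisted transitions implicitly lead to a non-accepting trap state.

Run two small machines in parallel and take their product. The first has 3 states tracking the count of `a`s, saturating at 2; the second has 5 states tracking the count of `a`s modulo 5. A product state is a pair (one from each), accepting exactly when both do. After merging equivalent states the machine shrinks.
A 6-state machine:
        a   b   c  
>  q0   q1  q0  q0 
   q1   q2  q1  q1 
   q2   q3  q2  q2 
   q3   q4  q3  q3 
   q4   q5  q4  q4 
 * q5   q1  q5  q5 
(> = start, * = accepting)

start=q0 accept=q5 q0-a->q1 q0-b->q0 q0-c->q0 q1-a->q2 q1-b->q1 q1-c->q1 q2-a->q3 q2-b->q2 q2-c->q2 q3-a->q4 q3-b->q3 q3-c->q3 q4-a->q5 q4-b->q4 q4-c->q4 q5-a->q1 q5-b->q5 q5-c->q5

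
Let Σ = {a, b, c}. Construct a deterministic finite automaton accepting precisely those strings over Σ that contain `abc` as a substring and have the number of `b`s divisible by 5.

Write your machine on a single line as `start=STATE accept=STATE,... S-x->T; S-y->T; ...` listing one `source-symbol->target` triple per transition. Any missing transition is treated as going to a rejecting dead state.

Build one automaton per condition and run them in lockstep. One (4 states) tracks whether and how much of `abc` has been seen; the other (5 states) tracks the count of `b`s modulo 5. Each combined state is a pair, one component from each; accept when both components accept.
With 20 states:
          a    b    c  
>  q0     q1   q2   q0 
   q1     q1   q3   q0 
   q2     q4   q5   q2 
   q3     q4   q5   q6 
   q4     q4   q7   q2 
   q5     q8   q9   q5 
   q6     q6  q10   q6 
   q7     q8   q9  q10 
   q8     q8  q11   q5 
   q9    q12  q13   q9 
   q10   q10  q14  q10 
   q11   q12  q13  q14 
   q12   q12  q15   q9 
   q13   q16   q0  q13 
   q14   q14  q17  q14 
   q15   q16   q0  q17 
   q16   q16  q18  q13 
   q17   q17  q19  q17 
   q18    q1   q2  q19 
 * q19   q19   q6  q19 
(> = start, * = accepting)

start=q0; accept=q19; q0-a->q1; q0-b->q2; q0-c->q0; q1-a->q1; q1-b->q3; q1-c->q0; q2-a->q4; q2-b->q5; q2-c->q2; q3-a->q4; q3-b->q5; q3-c->q6; q4-a->q4; q4-b->q7; q4-c->q2; q5-a->q8; q5-b->q9; q5-c->q5; q6-a->q6; q6-b->q10; q6-c->q6; q7-a->q8; q7-b->q9; q7-c->q10; q8-a->q8; q8-b->q11; q8-c->q5; q9-a->q12; q9-b->q13; q9-c->q9; q10-a->q10; q10-b->q14; q10-c->q10; q11-a->q12; q11-b->q13; q11-c->q14; q12-a->q12; q12-b->q15; q12-c->q9; q13-a->q16; q13-b->q0; q13-c->q13; q14-a->q14; q14-b->q17; q14-c->q14; q15-a->q16; q15-b->q0; q15-c->q17; q16-a->q16; q16-b->q18; q16-c->q13; q17-a->q17; q17-b->q19; q17-c->q17; q18-a->q1; q18-b->q2; q18-c->q19; q19-a->q19; q19-b->q6; q19-c->q19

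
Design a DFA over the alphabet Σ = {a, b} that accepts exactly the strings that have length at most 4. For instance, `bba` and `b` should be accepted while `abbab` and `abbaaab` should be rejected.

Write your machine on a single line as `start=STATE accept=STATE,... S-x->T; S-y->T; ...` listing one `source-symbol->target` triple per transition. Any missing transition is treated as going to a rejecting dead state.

We only need to distinguish lengths 0, 1, …, 4, and '>4'. Chain q0 → q1 → q2 → q3 → q4 → q5 on every symbol, with q5 looping. Accepting states: {q0, q1, q2, q3, q4}.
With 6 states:
        a   b  
>* q0   q1  q1 
 * q1   q2  q2 
 * q2   q3  q3 
 * q3   q4  q4 
 * q4   q5  q5 
   q5   q5  q5 
(> = start, * = accepting)

start=q0; accept=q0,q1,q2,q3,q4; q0-a->q1; q0-b->q1; q1-a->q2; q1-b->q2; q2-a->q3; q2-b->q3; q3-a->q4; q3-b->q4; q4-a->q5; q4-b->q5; q5-a->q5; q5-b->q5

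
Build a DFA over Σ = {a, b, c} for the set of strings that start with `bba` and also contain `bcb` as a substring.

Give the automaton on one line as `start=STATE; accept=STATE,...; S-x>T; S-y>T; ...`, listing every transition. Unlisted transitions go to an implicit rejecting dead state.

start=q0; accept=q10; q0-a>q1; q0-b>q2; q0-c>q1; q1-a>q1; q1-b>q3; q1-c>q1; q2-a>q1; q2-b>q4; q2-c>q5; q3-a>q1; q3-b>q3; q3-c>q5; q4-a>q6; q4-b>q3; q4-c>q5; q5-a>q1; q5-b>q7; q5-c>q1; q6-a>q6; q6-b>q8; q6-c>q6; q7-a>q7; q7-b>q7; q7-c>q7; q8-a>q6; q8-b>q8; q8-c>q9; q9-a>q6; q9-b>q10; q9-c>q6; q10-a>q10; q10-b>q10; q10-c>q10

Build one automaton per condition and run them in lockstep. One (5 states) tracks whether the input so far still matches the prefix `bba`; the other (4 states) tracks whether and how much of `bcb` has been seen. Each combined state is a pair, one component from each; accept when both components accept.
An 11-state machine:
          a    b    c  
>  q0     q1   q2   q1 
   q1     q1   q3   q1 
   q2     q1   q4   q5 
   q3     q1   q3   q5 
   q4     q6   q3   q5 
   q5     q1   q7   q1 
   q6     q6   q8   q6 
   q7     q7   q7   q7 
   q8     q6   q8   q9 
   q9     q6  q10   q6 
 * q10   q10  q10  q10 
(> = start, * = accepting)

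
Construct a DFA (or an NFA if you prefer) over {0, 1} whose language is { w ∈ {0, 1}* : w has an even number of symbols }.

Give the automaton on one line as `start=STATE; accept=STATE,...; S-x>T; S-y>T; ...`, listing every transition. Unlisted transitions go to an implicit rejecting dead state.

Only the length mod 2 matters, so use a 2-cycle: from any state, every input symbol moves to the next state, wrapping s1 back to s0. Mark s0 accepting.
A 2-state machine:
        0   1  
>* s0   s1  s1 
   s1   s0  s0 
(> = start, * = accepting)

start=s0; accept=s0; s0-0>s1; s0-1>s1; s1-0>s0; s1-1>s0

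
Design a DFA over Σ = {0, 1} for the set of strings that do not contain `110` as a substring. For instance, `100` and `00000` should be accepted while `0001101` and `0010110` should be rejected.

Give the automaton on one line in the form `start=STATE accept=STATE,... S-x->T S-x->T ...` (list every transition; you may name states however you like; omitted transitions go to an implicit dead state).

start=s0 accept=s0,s1,s2 s0-0->s0 s0-1->s1 s1-0->s0 s1-1->s2 s2-0->s3 s2-1->s2 s3-0->s3 s3-1->s3

Track partial matches of the forbidden pattern `110`. State s3 is a dead state reached once `110` has occurred; every other state accepts. s0 means no part of `110` is currently matched.
A 4-state machine:
        0   1  
>* s0   s0  s1 
 * s1   s0  s2 
 * s2   s3  s2 
   s3   s3  s3 
(> = start, * = accepting)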